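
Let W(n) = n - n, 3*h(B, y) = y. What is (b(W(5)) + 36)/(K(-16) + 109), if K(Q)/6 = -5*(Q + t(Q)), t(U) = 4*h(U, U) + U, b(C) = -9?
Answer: 27/1709 ≈ 0.015799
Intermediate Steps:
h(B, y) = y/3
W(n) = 0
t(U) = 7*U/3 (t(U) = 4*(U/3) + U = 4*U/3 + U = 7*U/3)
K(Q) = -100*Q (K(Q) = 6*(-5*(Q + 7*Q/3)) = 6*(-50*Q/3) = -100*Q)
(b(W(5)) + 36)/(K(-16) + 109) = (-9 + 36)/(-100*(-16) + 109) = 27/(1600 + 109) = 27/1709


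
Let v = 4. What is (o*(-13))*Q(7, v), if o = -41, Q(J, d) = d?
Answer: 2132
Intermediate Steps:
(o*(-13))*Q(7, v) = -41*(-13)*4 = 533*4 = 2132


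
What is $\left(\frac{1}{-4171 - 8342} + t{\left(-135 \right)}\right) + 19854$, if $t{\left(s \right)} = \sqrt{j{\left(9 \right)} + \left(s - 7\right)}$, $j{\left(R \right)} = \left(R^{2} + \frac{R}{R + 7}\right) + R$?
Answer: $\frac{248433101}{12513} + \frac{i \sqrt{823}}{4} \approx 19854.0 + 7.172 i$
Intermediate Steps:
$j{\left(R \right)} = R + R^{2} + \frac{R}{7 + R}$ ($j{\left(R \right)} = \left(R^{2} + \frac{R}{7 + R}\right) + R = R + R^{2} + \frac{R}{7 + R}$)
$t{\left(s \right)} = \sqrt{\frac{1337}{16} + s}$ ($t{\left(s \right)} = \sqrt{\frac{9 \left(8 + 9^{2} + 8 \cdot 9\right)}{7 + 9} + \left(s - 7\right)} = \sqrt{\frac{9 \left(8 + 81 + 72\right)}{16} + \left(s - 7\right)} = \sqrt{9 \cdot \frac{1}{16} \cdot 161 + \left(-7 + s\right)} = \sqrt{\frac{1449}{16} + \left(-7 + s\right)} = \sqrt{\frac{1337}{16} + s}$)
$\left(\frac{1}{-4171 - 8342} + t{\left(-135 \right)}\right) + 19854 = \left(\frac{1}{-4171 - 8342} + \frac{\sqrt{1337 + 16 \left(-135\right)}}{4}\right) + 19854 = \left(\frac{1}{-12513} + \frac{\sqrt{1337 - 2160}}{4}\right) + 19854 = \left(- \frac{1}{12513} + \frac{\sqrt{-823}}{4}\right) + 19854 = \left(- \frac{1}{12513} + \frac{i \sqrt{823}}{4}\right) + 19854 = \frac{248433101}{12513} + \frac{i \sqrt{823}}{4}$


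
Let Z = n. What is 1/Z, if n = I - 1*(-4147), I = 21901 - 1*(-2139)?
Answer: 1/28187 ≈ 3.5477e-5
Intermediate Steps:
I = 24040 (I = 21901 + 2139 = 24040)
n = 28187 (n = 24040 - 1*(-4147) = 24040 + 4147 = 28187)
Z = 28187
1/Z = 1/28187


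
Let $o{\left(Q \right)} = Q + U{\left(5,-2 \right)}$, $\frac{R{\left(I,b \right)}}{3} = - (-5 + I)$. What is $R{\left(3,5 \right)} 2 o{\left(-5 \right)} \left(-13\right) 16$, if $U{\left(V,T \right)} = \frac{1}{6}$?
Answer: $12064$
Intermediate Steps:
$U{\left(V,T \right)} = \frac{1}{6}$
$R{\left(I,b \right)} = 15 - 3 I$ ($R{\left(I,b \right)} = 3 \left(- (-5 + I)\right) = 3 \left(5 - I\right) = 15 - 3 I$)
$o{\left(Q \right)} = \frac{1}{6} + Q$ ($o{\left(Q \right)} = Q + \frac{1}{6} = \frac{1}{6} + Q$)
$R{\left(3,5 \right)} 2 o{\left(-5 \right)} \left(-13\right) 16 = \left(15 - 9\right) 2 \left(\frac{1}{6} - 5\right) \left(-13\right) 16 = \left(15 - 9\right) 2 \left(- \frac{29}{6}\right) \left(-13\right) 16 = 6 \cdot 2 \left(- \frac{29}{6}\right) \left(-13\right) 16 = 12 \left(- \frac{29}{6}\right) \left(-13\right) 16 = \left(-58\right) \left(-13\right) 16 = 754 \cdot 16 = 12064$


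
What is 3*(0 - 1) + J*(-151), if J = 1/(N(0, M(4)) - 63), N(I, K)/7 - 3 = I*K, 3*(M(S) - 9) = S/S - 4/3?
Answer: 25/42 ≈ 0.59524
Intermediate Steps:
M(S) = 80/9 (M(S) = 9 + (S/S - 4/3)/3 = 9 + (1 - 4*⅓)/3 = 9 + (1 - 4/3)/3 = 9 + (⅓)*(-⅓) = 9 - ⅑ = 80/9)
N(I, K) = 21 + 7*I*K (N(I, K) = 21 + 7*(I*K) = 21 + 7*I*K)
J = -1/42 (J = 1/((21 + 7*0*(80/9)) - 63) = 1/((21 + 0) - 63) = 1/(21 - 63) = 1/(-42) = -1/42 ≈ -0.023810)
3*(0 - 1) + J*(-151) = 3*(0 - 1) - 1/42*(-151) = 3*(-1) + 151/42 = -3 + 151/42 = 25/42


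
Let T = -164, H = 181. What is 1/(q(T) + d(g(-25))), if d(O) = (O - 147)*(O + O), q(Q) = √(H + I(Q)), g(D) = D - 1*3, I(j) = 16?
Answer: 9800/96039803 - √197/96039803 ≈ 0.00010189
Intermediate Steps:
g(D) = -3 + D (g(D) = D - 3 = -3 + D)
q(Q) = √197 (q(Q) = √(181 + 16) = √197)
d(O) = 2*O*(-147 + O) (d(O) = (-147 + O)*(2*O) = 2*O*(-147 + O))
1/(q(T) + d(g(-25))) = 1/(√197 + 2*(-3 - 25)*(-147 + (-3 - 25))) = 1/(√197 + 2*(-28)*(-147 - 28)) = 1/(√197 + 2*(-28)*(-175)) = 1/(√197 + 9800) = 1/(9800 + √197)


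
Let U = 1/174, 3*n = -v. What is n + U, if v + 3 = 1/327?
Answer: 57167/56898 ≈ 1.0047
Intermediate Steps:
v = -980/327 (v = -3 + 1/327 = -980/327 ≈ -2.9969)
n = 980/981 (n = (-1*(-980/327))/3 = (1/3)*(980/327) = 980/981 ≈ 0.99898)
U = 1/174 ≈ 0.0057471
n + U = 980/981 + 1/174 = 57167/56898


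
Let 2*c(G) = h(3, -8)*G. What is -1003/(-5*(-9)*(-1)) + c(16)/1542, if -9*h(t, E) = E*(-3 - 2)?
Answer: 772513/34695 ≈ 22.266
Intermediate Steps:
h(t, E) = 5*E/9 (h(t, E) = -E*(-3 - 2)/9 = -E*(-5)/9 = -(-5)*E/9 = 5*E/9)
c(G) = -20*G/9 (c(G) = (((5/9)*(-8))*G)/2 = (-40*G/9)/2 = -20*G/9)
-1003/(-5*(-9)*(-1)) + c(16)/1542 = -1003/(-5*(-9)*(-1)) - 20/9*16/1542 = -1003/(45*(-1)) - 320/9*1/1542 = -1003/(-45) - 160/6939 = -1003*(-1/45) - 160/6939 = 1003/45 - 160/6939 = 772513/34695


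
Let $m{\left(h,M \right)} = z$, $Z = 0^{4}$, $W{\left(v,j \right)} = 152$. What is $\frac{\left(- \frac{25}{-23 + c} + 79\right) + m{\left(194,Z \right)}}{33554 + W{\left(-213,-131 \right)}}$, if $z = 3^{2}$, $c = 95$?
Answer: $\frac{6311}{2426832} \approx 0.0026005$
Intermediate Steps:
$z = 9$
$Z = 0$
$m{\left(h,M \right)} = 9$
$\frac{\left(- \frac{25}{-23 + c} + 79\right) + m{\left(194,Z \right)}}{33554 + W{\left(-213,-131 \right)}} = \frac{\left(- \frac{25}{-23 + 95} + 79\right) + 9}{33554 + 152} = \frac{\left(- \frac{25}{72} + 79\right) + 9}{33706} = \left(\left(\left(-25\right) \frac{1}{72} + 79\right) + 9\right) \frac{1}{33706} = \left(\left(- \frac{25}{72} + 79\right) + 9\right) \frac{1}{33706} = \left(\frac{5663}{72} + 9\right) \frac{1}{33706} = \frac{6311}{72} \cdot \frac{1}{33706} = \frac{6311}{2426832}$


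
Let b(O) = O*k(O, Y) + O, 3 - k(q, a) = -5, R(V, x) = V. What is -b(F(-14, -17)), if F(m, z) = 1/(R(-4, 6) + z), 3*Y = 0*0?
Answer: 3/7 ≈ 0.42857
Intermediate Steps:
Y = 0 (Y = (0*0)/3 = (⅓)*0 = 0)
k(q, a) = 8 (k(q, a) = 3 - 1*(-5) = 3 + 5 = 8)
F(m, z) = 1/(-4 + z)
b(O) = 9*O (b(O) = O*8 + O = 8*O + O = 9*O)
-b(F(-14, -17)) = -9/(-4 - 17) = -9/(-21) = -9*(-1)/21 = -1*(-3/7) = 3/7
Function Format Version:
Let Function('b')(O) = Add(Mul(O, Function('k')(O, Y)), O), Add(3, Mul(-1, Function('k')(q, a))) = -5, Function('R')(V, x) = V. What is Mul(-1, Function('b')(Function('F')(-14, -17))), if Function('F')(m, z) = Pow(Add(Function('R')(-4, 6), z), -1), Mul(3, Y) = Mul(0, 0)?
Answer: Rational(3, 7) ≈ 0.42857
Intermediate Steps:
Y = 0 (Y = Mul(Rational(1, 3), Mul(0, 0)) = Mul(Rational(1, 3), 0) = 0)
Function('k')(q, a) = 8 (Function('k')(q, a) = Add(3, Mul(-1, -5)) = Add(3, 5) = 8)
Function('F')(m, z) = Pow(Add(-4, z), -1)
Function('b')(O) = Mul(9, O) (Function('b')(O) = Add(Mul(O, 8), O) = Add(Mul(8, O), O) = Mul(9, O))
Mul(-1, Function('b')(Function('F')(-14, -17))) = Mul(-1, Mul(9, Pow(Add(-4, -17), -1))) = Mul(-1, Mul(9, Pow(-21, -1))) = Mul(-1, Mul(9, Rational(-1, 21))) = Mul(-1, Rational(-3, 7)) = Rational(3, 7)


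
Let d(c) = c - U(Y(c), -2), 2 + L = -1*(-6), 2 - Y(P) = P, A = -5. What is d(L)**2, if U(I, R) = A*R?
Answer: 36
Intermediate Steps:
Y(P) = 2 - P
U(I, R) = -5*R
L = 4 (L = -2 - 1*(-6) = -2 + 6 = 4)
d(c) = -10 + c (d(c) = c - (-5)*(-2) = c - 1*10 = c - 10 = -10 + c)
d(L)**2 = (-10 + 4)**2 = (-6)**2 = 36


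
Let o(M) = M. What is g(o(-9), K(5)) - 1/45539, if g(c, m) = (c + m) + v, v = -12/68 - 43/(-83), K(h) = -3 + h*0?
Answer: -749117961/64255529 ≈ -11.658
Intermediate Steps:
K(h) = -3 (K(h) = -3 + 0 = -3)
v = 482/1411 (v = -12*1/68 - 43*(-1/83) = -3/17 + 43/83 = 482/1411 ≈ 0.34160)
g(c, m) = 482/1411 + c + m (g(c, m) = (c + m) + 482/1411 = 482/1411 + c + m)
g(o(-9), K(5)) - 1/45539 = (482/1411 - 9 - 3) - 1/45539 = -16450/1411 - 1*1/45539 = -16450/1411 - 1/45539 = -749117961/64255529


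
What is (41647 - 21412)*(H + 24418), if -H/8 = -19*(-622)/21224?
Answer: 1310603466960/2653 ≈ 4.9401e+8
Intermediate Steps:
H = -11818/2653 (H = -8*(-19*(-622))/21224 = -94544/21224 = -8*5909/10612 = -11818/2653 ≈ -4.4546)
(41647 - 21412)*(H + 24418) = (41647 - 21412)*(-11818/2653 + 24418) = 20235*(64769136/2653) = 1310603466960/2653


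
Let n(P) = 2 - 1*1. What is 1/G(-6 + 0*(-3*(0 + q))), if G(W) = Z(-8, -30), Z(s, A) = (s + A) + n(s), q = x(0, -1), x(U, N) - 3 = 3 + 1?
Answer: -1/37 ≈ -0.027027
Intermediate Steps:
n(P) = 1 (n(P) = 2 - 1 = 1)
x(U, N) = 7 (x(U, N) = 3 + (3 + 1) = 3 + 4 = 7)
q = 7
Z(s, A) = 1 + A + s (Z(s, A) = (s + A) + 1 = (A + s) + 1 = 1 + A + s)
G(W) = -37 (G(W) = 1 - 30 - 8 = -37)
1/G(-6 + 0*(-3*(0 + q))) = 1/(-37) = -1/37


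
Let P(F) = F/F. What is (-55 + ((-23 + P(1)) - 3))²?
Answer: 6400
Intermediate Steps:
P(F) = 1
(-55 + ((-23 + P(1)) - 3))² = (-55 + ((-23 + 1) - 3))² = (-55 + (-22 - 3))² = (-55 - 25)² = (-80)² = 6400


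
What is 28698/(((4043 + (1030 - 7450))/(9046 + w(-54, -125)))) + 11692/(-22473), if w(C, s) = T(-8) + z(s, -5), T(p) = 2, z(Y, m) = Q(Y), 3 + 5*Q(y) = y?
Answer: -29094228066668/267091605 ≈ -1.0893e+5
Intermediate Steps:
Q(y) = -3/5 + y/5
z(Y, m) = -3/5 + Y/5
w(C, s) = 7/5 + s/5 (w(C, s) = 2 + (-3/5 + s/5) = 7/5 + s/5)
28698/(((4043 + (1030 - 7450))/(9046 + w(-54, -125)))) + 11692/(-22473) = 28698/(((4043 + (1030 - 7450))/(9046 + (7/5 + (1/5)*(-125))))) + 11692/(-22473) = 28698/(((4043 - 6420)/(9046 + (7/5 - 25)))) + 11692*(-1/22473) = 28698/((-2377/(9046 - 118/5))) - 11692/22473 = 28698/((-2377/45112/5)) - 11692/22473 = 28698/((-2377*5/45112)) - 11692/22473 = 28698/(-11885/45112) - 11692/22473 = 28698*(-45112/11885) - 11692/22473 = -1294624176/11885 - 11692/22473 = -29094228066668/267091605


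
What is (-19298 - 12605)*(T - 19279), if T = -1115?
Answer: 650629782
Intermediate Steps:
(-19298 - 12605)*(T - 19279) = (-19298 - 12605)*(-1115 - 19279) = -31903*(-20394) = 650629782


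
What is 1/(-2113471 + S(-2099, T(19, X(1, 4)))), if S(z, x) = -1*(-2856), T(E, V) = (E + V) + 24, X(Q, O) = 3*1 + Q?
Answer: -1/2110615 ≈ -4.7380e-7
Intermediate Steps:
X(Q, O) = 3 + Q
T(E, V) = 24 + E + V
S(z, x) = 2856
1/(-2113471 + S(-2099, T(19, X(1, 4)))) = 1/(-2113471 + 2856) = 1/(-2110615) = -1/2110615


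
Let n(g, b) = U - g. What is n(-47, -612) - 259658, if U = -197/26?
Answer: -6750083/26 ≈ -2.5962e+5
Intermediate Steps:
U = -197/26 (U = -197*1/26 = -197/26 ≈ -7.5769)
n(g, b) = -197/26 - g
n(-47, -612) - 259658 = (-197/26 - 1*(-47)) - 259658 = (-197/26 + 47) - 259658 = 1025/26 - 259658 = -6750083/26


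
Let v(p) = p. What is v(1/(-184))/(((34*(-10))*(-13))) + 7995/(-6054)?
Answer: -1083696609/820599520 ≈ -1.3206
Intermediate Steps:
v(1/(-184))/(((34*(-10))*(-13))) + 7995/(-6054) = 1/((-184)*(((34*(-10))*(-13)))) + 7995/(-6054) = -1/(184*((-340*(-13)))) + 7995*(-1/6054) = -1/184/4420 - 2665/2018 = -1/184*1/4420 - 2665/2018 = -1/813280 - 2665/2018 = -1083696609/820599520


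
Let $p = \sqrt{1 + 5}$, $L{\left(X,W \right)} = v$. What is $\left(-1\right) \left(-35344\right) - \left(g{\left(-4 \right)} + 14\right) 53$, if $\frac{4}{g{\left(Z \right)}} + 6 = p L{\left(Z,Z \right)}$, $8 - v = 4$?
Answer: $\frac{172904}{5} - \frac{212 \sqrt{6}}{15} \approx 34546.0$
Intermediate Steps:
$v = 4$ ($v = 8 - 4 = 4$)
$L{\left(X,W \right)} = 4$
$p = \sqrt{6} \approx 2.4495$
$g{\left(Z \right)} = \frac{4}{-6 + 4 \sqrt{6}}$ ($g{\left(Z \right)} = \frac{4}{-6 + \sqrt{6} \cdot 4} = \frac{4}{-6 + 4 \sqrt{6}}$)
$\left(-1\right) \left(-35344\right) - \left(g{\left(-4 \right)} + 14\right) 53 = \left(-1\right) \left(-35344\right) - \left(\left(\frac{2}{5} + \frac{4 \sqrt{6}}{15}\right) + 14\right) 53 = 35344 - \left(\frac{72}{5} + \frac{4 \sqrt{6}}{15}\right) 53 = 35344 - \left(\frac{3816}{5} + \frac{212 \sqrt{6}}{15}\right) = \frac{172904}{5} - \frac{212 \sqrt{6}}{15}$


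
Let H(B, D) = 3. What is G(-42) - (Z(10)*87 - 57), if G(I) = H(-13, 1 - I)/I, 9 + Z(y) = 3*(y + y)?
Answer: -61321/14 ≈ -4380.1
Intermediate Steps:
Z(y) = -9 + 6*y (Z(y) = -9 + 3*(y + y) = -9 + 3*(2*y) = -9 + 6*y)
G(I) = 3/I
G(-42) - (Z(10)*87 - 57) = 3/(-42) - ((-9 + 6*10)*87 - 57) = 3*(-1/42) - ((-9 + 60)*87 - 57) = -1/14 - (51*87 - 57) = -1/14 - (4437 - 57) = -1/14 - 1*4380 = -1/14 - 4380 = -61321/14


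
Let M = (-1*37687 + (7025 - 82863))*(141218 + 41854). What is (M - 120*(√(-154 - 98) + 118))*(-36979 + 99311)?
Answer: -1295462346822720 - 44879040*I*√7 ≈ -1.2955e+15 - 1.1874e+8*I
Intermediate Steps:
M = -20783248800 (M = (-37687 - 75838)*183072 = -113525*183072 = -20783248800)
(M - 120*(√(-154 - 98) + 118))*(-36979 + 99311) = (-20783248800 - 120*(√(-154 - 98) + 118))*(-36979 + 99311) = (-20783248800 - 120*(√(-252) + 118))*62332 = (-20783248800 - 120*(6*I*√7 + 118))*62332 = (-20783248800 - 120*(118 + 6*I*√7))*62332 = (-20783248800 + (-14160 - 720*I*√7))*62332 = (-20783262960 - 720*I*√7)*62332 = -1295462346822720 - 44879040*I*√7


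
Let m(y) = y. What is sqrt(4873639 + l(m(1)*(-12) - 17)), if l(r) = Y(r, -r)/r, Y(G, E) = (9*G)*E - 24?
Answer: 2*sqrt(1024737649)/29 ≈ 2207.7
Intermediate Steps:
Y(G, E) = -24 + 9*E*G (Y(G, E) = 9*E*G - 24 = -24 + 9*E*G)
l(r) = (-24 - 9*r**2)/r (l(r) = (-24 + 9*(-r)*r)/r = (-24 - 9*r**2)/r)
sqrt(4873639 + l(m(1)*(-12) - 17)) = sqrt(4873639 + (-24/(1*(-12) - 17) - 9*(1*(-12) - 17))) = sqrt(4873639 + (-24/(-12 - 17) - 9*(-12 - 17))) = sqrt(4873639 + (-24/(-29) - 9*(-29))) = sqrt(4873639 + (-24*(-1/29) + 261)) = sqrt(4873639 + (24/29 + 261)) = sqrt(4873639 + 7593/29) = sqrt(141343124/29) = 2*sqrt(1024737649)/29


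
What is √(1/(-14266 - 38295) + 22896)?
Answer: √63253834023455/52561 ≈ 151.31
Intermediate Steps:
√(1/(-14266 - 38295) + 22896) = √(1/(-52561) + 22896) = √(-1/52561 + 22896) = √(1203436655/52561) = √63253834023455/52561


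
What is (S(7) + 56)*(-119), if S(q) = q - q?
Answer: -6664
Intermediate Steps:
S(q) = 0
(S(7) + 56)*(-119) = (0 + 56)*(-119) = 56*(-119) = -6664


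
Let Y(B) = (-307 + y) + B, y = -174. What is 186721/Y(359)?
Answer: -3061/2 ≈ -1530.5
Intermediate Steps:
Y(B) = -481 + B (Y(B) = (-307 - 174) + B = -481 + B)
186721/Y(359) = 186721/(-481 + 359) = 186721/(-122) = 186721*(-1/122) = -3061/2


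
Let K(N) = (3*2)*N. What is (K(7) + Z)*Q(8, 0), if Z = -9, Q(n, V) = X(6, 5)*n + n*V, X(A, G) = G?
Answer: 1320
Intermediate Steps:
Q(n, V) = 5*n + V*n (Q(n, V) = 5*n + n*V = 5*n + V*n)
K(N) = 6*N
(K(7) + Z)*Q(8, 0) = (6*7 - 9)*(8*(5 + 0)) = (42 - 9)*(8*5) = 33*40 = 1320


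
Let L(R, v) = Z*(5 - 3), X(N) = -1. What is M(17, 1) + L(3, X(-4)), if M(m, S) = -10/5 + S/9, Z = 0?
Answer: -17/9 ≈ -1.8889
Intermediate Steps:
L(R, v) = 0 (L(R, v) = 0*(5 - 3) = 0*2 = 0)
M(m, S) = -2 + S/9 (M(m, S) = -10*⅕ + S*(⅑) = -2 + S/9)
M(17, 1) + L(3, X(-4)) = (-2 + (⅑)*1) + 0 = (-2 + ⅑) + 0 = -17/9 + 0 = -17/9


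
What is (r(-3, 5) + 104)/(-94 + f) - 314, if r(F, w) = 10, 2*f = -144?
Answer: -26119/83 ≈ -314.69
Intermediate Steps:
f = -72 (f = (1/2)*(-144) = -72)
(r(-3, 5) + 104)/(-94 + f) - 314 = (10 + 104)/(-94 - 72) - 314 = 114/(-166) - 314 = 114*(-1/166) - 314 = -57/83 - 314 = -26119/83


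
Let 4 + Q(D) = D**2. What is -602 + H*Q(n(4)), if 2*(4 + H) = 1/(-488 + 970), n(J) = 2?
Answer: -602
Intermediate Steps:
Q(D) = -4 + D**2
H = -3855/964 (H = -4 + 1/(2*(-488 + 970)) = -4 + (1/2)/482 = -4 + (1/2)*(1/482) = -4 + 1/964 = -3855/964 ≈ -3.9990)
-602 + H*Q(n(4)) = -602 - 3855*(-4 + 2**2)/964 = -602 - 3855*(-4 + 4)/964 = -602 - 3855/964*0 = -602 + 0 = -602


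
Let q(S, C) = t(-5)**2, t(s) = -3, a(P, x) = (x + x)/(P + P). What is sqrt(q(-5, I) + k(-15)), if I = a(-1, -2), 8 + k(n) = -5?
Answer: 2*I ≈ 2.0*I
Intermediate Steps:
a(P, x) = x/P (a(P, x) = (2*x)/((2*P)) = (2*x)*(1/(2*P)) = x/P)
k(n) = -13 (k(n) = -8 - 5 = -13)
I = 2 (I = -2/(-1) = -2*(-1) = 2)
q(S, C) = 9 (q(S, C) = (-3)**2 = 9)
sqrt(q(-5, I) + k(-15)) = sqrt(9 - 13) = sqrt(-4) = 2*I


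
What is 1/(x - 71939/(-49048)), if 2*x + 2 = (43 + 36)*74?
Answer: 49048/143390195 ≈ 0.00034206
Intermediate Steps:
x = 2922 (x = -1 + ((43 + 36)*74)/2 = -1 + (79*74)/2 = -1 + (½)*5846 = -1 + 2923 = 2922)
1/(x - 71939/(-49048)) = 1/(2922 - 71939/(-49048)) = 1/(2922 - 71939*(-1)/49048) = 1/(2922 - 1*(-71939/49048)) = 1/(2922 + 71939/49048) = 1/(143390195/49048) = 49048/143390195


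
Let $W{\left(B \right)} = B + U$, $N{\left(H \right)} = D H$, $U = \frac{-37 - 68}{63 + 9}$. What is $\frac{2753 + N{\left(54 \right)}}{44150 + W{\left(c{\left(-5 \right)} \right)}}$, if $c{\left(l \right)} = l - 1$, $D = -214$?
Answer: $- \frac{211272}{1059421} \approx -0.19942$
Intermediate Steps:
$U = - \frac{35}{24}$ ($U = - \frac{105}{72} = \left(-105\right) \frac{1}{72} = - \frac{35}{24} \approx -1.4583$)
$c{\left(l \right)} = -1 + l$ ($c{\left(l \right)} = l - 1 = -1 + l$)
$N{\left(H \right)} = - 214 H$
$W{\left(B \right)} = - \frac{35}{24} + B$ ($W{\left(B \right)} = B - \frac{35}{24} = - \frac{35}{24} + B$)
$\frac{2753 + N{\left(54 \right)}}{44150 + W{\left(c{\left(-5 \right)} \right)}} = \frac{2753 - 11556}{44150 - \frac{179}{24}} = - \frac{8803}{44150 - \frac{179}{24}} = - \frac{8803}{\frac{1059421}{24}} = \left(-8803\right) \frac{24}{1059421} = - \frac{211272}{1059421}$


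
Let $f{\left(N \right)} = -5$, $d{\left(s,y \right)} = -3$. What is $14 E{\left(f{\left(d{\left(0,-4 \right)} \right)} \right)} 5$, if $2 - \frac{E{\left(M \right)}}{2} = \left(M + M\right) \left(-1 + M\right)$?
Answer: $-8120$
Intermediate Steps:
$E{\left(M \right)} = 4 - 4 M \left(-1 + M\right)$ ($E{\left(M \right)} = 4 - 2 \left(M + M\right) \left(-1 + M\right) = 4 - 2 \cdot 2 M \left(-1 + M\right) = 4 - 4 M \left(-1 + M\right)$)
$14 E{\left(f{\left(d{\left(0,-4 \right)} \right)} \right)} 5 = 14 \left(4 - 4 \left(-5\right)^{2} + 4 \left(-5\right)\right) 5 = 14 \left(4 - 100 - 20\right) 5 = 14 \left(-116\right) 5 = \left(-1624\right) 5 = -8120$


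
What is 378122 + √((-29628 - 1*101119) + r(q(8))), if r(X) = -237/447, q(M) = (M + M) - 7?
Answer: 378122 + 3*I*√322525102/149 ≈ 3.7812e+5 + 361.59*I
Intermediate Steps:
q(M) = -7 + 2*M (q(M) = 2*M - 7 = -7 + 2*M)
r(X) = -79/149 (r(X) = -237*1/447 = -79/149)
378122 + √((-29628 - 1*101119) + r(q(8))) = 378122 + √((-29628 - 1*101119) - 79/149) = 378122 + √((-29628 - 101119) - 79/149) = 378122 + √(-130747 - 79/149) = 378122 + √(-19481382/149) = 378122 + 3*I*√322525102/149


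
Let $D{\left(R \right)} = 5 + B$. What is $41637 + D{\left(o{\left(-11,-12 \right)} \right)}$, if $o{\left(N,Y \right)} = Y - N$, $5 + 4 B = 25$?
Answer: $41647$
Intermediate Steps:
$B = 5$ ($B = - \frac{5}{4} + \frac{1}{4} \cdot 25 = - \frac{5}{4} + \frac{25}{4} = 5$)
$D{\left(R \right)} = 10$ ($D{\left(R \right)} = 5 + 5 = 10$)
$41637 + D{\left(o{\left(-11,-12 \right)} \right)} = 41637 + 10 = 41647$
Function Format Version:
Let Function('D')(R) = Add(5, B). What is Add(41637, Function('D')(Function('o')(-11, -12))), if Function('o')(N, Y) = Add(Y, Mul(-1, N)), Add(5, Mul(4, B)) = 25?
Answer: 41647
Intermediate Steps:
B = 5 (B = Add(Rational(-5, 4), Mul(Rational(1, 4), 25)) = Add(Rational(-5, 4), Rational(25, 4)) = 5)
Function('D')(R) = 10 (Function('D')(R) = Add(5, 5) = 10)
Add(41637, Function('D')(Function('o')(-11, -12))) = Add(41637, 10) = 41647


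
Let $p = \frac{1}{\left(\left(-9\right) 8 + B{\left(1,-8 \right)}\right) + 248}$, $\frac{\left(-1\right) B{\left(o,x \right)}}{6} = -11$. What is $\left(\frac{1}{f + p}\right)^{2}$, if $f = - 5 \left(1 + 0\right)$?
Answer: $\frac{58564}{1461681} \approx 0.040066$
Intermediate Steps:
$B{\left(o,x \right)} = 66$ ($B{\left(o,x \right)} = \left(-6\right) \left(-11\right) = 66$)
$p = \frac{1}{242}$ ($p = \frac{1}{\left(\left(-9\right) 8 + 66\right) + 248} = \frac{1}{\left(-72 + 66\right) + 248} = \frac{1}{-6 + 248} = \frac{1}{242} \approx 0.0041322$)
$f = -5$ ($f = \left(-5\right) 1 = -5$)
$\left(\frac{1}{f + p}\right)^{2} = \left(\frac{1}{-5 + \frac{1}{242}}\right)^{2} = \left(\frac{1}{- \frac{1209}{242}}\right)^{2} = \left(- \frac{242}{1209}\right)^{2} = \frac{58564}{1461681}$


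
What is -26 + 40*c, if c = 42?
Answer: 1654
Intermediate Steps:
-26 + 40*c = -26 + 40*42 = -26 + 1680 = 1654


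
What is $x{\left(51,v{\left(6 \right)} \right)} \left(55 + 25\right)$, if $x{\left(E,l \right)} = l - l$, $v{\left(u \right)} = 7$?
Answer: $0$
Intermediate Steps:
$x{\left(E,l \right)} = 0$
$x{\left(51,v{\left(6 \right)} \right)} \left(55 + 25\right) = 0 \left(55 + 25\right) = 0 \cdot 80 = 0$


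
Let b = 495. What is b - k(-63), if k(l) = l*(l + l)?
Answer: -7443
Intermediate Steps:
k(l) = 2*l**2 (k(l) = l*(2*l) = 2*l**2)
b - k(-63) = 495 - 2*(-63)**2 = 495 - 2*3969 = 495 - 1*7938 = 495 - 7938 = -7443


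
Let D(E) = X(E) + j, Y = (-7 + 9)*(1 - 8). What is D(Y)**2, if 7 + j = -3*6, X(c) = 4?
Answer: 441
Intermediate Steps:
j = -25 (j = -7 - 3*6 = -7 - 18 = -25)
Y = -14 (Y = 2*(-7) = -14)
D(E) = -21 (D(E) = 4 - 25 = -21)
D(Y)**2 = (-21)**2 = 441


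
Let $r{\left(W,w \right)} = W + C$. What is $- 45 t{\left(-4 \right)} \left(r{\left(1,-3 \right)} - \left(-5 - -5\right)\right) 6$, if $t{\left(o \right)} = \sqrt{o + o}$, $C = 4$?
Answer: $- 2700 i \sqrt{2} \approx - 3818.4 i$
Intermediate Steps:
$t{\left(o \right)} = \sqrt{2} \sqrt{o}$ ($t{\left(o \right)} = \sqrt{2 o} = \sqrt{2} \sqrt{o}$)
$r{\left(W,w \right)} = 4 + W$ ($r{\left(W,w \right)} = W + 4 = 4 + W$)
$- 45 t{\left(-4 \right)} \left(r{\left(1,-3 \right)} - \left(-5 - -5\right)\right) 6 = - 45 \sqrt{2} \sqrt{-4} \left(\left(4 + 1\right) - \left(-5 - -5\right)\right) 6 = - 45 \sqrt{2} \cdot 2 i \left(5 - \left(-5 + 5\right)\right) 6 = - 45 \cdot 2 i \sqrt{2} \left(5 - 0\right) 6 = - 90 i \sqrt{2} \left(5 + 0\right) 6 = - 90 i \sqrt{2} \cdot 5 \cdot 6 = - 90 i \sqrt{2} \cdot 30 = - 2700 i \sqrt{2}$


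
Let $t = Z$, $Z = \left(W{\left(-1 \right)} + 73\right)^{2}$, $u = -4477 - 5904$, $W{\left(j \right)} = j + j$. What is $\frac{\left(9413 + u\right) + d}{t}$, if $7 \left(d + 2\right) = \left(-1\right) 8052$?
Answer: $- \frac{14842}{35287} \approx -0.42061$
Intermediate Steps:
$W{\left(j \right)} = 2 j$
$d = - \frac{8066}{7}$ ($d = -2 + \frac{\left(-1\right) 8052}{7} = -2 + \frac{1}{7} \left(-8052\right) = -2 - \frac{8052}{7} = - \frac{8066}{7} \approx -1152.3$)
$u = -10381$
$Z = 5041$ ($Z = \left(2 \left(-1\right) + 73\right)^{2} = \left(-2 + 73\right)^{2} = 71^{2} = 5041$)
$t = 5041$
$\frac{\left(9413 + u\right) + d}{t} = \frac{\left(9413 - 10381\right) - \frac{8066}{7}}{5041} = \left(-968 - \frac{8066}{7}\right) \frac{1}{5041} = \left(- \frac{14842}{7}\right) \frac{1}{5041} = - \frac{14842}{35287}$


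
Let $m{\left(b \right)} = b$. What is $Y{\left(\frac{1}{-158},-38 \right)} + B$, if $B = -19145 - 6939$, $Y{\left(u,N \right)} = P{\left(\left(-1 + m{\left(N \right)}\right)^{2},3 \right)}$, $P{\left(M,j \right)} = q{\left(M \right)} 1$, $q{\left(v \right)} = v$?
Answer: $-24563$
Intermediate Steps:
$P{\left(M,j \right)} = M$ ($P{\left(M,j \right)} = M 1 = M$)
$Y{\left(u,N \right)} = \left(-1 + N\right)^{2}$
$B = -26084$
$Y{\left(\frac{1}{-158},-38 \right)} + B = \left(-1 - 38\right)^{2} - 26084 = \left(-39\right)^{2} - 26084 = 1521 - 26084 = -24563$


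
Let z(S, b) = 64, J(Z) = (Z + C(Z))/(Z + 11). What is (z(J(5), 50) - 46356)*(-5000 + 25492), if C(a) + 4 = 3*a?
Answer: -948615664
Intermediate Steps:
C(a) = -4 + 3*a
J(Z) = (-4 + 4*Z)/(11 + Z) (J(Z) = (Z + (-4 + 3*Z))/(Z + 11) = (-4 + 4*Z)/(11 + Z))
(z(J(5), 50) - 46356)*(-5000 + 25492) = (64 - 46356)*(-5000 + 25492) = -46292*20492 = -948615664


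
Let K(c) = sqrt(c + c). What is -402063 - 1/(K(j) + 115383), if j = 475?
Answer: -5352759501044940/13313235739 + 5*sqrt(38)/13313235739 ≈ -4.0206e+5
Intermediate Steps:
K(c) = sqrt(2)*sqrt(c) (K(c) = sqrt(2*c) = sqrt(2)*sqrt(c))
-402063 - 1/(K(j) + 115383) = -402063 - 1/(sqrt(2)*sqrt(475) + 115383) = -402063 - 1/(sqrt(2)*(5*sqrt(19)) + 115383) = -402063 - 1/(5*sqrt(38) + 115383) = -402063 - 1/(115383 + 5*sqrt(38))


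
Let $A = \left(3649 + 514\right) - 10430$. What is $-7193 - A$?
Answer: $-926$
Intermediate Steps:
$A = -6267$ ($A = 4163 - 10430 = -6267$)
$-7193 - A = -7193 - -6267 = -7193 + 6267 = -926$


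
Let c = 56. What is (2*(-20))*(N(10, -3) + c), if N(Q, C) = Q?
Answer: -2640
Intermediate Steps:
(2*(-20))*(N(10, -3) + c) = (2*(-20))*(10 + 56) = -40*66 = -2640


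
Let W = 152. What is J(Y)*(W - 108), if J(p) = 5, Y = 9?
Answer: 220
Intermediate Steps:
J(Y)*(W - 108) = 5*(152 - 108) = 5*44 = 220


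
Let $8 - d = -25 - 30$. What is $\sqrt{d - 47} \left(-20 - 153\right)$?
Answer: $-692$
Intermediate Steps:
$d = 63$ ($d = 8 - \left(-25 - 30\right) = 8 - -55 = 8 + 55 = 63$)
$\sqrt{d - 47} \left(-20 - 153\right) = \sqrt{63 - 47} \left(-20 - 153\right) = \sqrt{16} \left(-173\right) = 4 \left(-173\right) = -692$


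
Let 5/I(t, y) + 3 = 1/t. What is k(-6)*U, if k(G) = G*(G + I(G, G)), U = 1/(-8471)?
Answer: -864/160949 ≈ -0.0053682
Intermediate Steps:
I(t, y) = 5/(-3 + 1/t)
U = -1/8471 ≈ -0.00011805
k(G) = G*(G - 5*G/(-1 + 3*G))
k(-6)*U = (3*(-6)**2*(-2 - 6)/(-1 + 3*(-6)))*(-1/8471) = (3*36*(-8)/(-1 - 18))*(-1/8471) = (3*36*(-8)/(-19))*(-1/8471) = (3*36*(-1/19)*(-8))*(-1/8471) = (864/19)*(-1/8471) = -864/160949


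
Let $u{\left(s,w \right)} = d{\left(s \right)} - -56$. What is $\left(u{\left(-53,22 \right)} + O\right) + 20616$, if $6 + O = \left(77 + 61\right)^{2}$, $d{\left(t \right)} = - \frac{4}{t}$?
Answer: $\frac{2104634}{53} \approx 39710.0$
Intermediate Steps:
$u{\left(s,w \right)} = 56 - \frac{4}{s}$ ($u{\left(s,w \right)} = - \frac{4}{s} - -56 = - \frac{4}{s} + 56 = 56 - \frac{4}{s}$)
$O = 19038$ ($O = -6 + \left(77 + 61\right)^{2} = -6 + 138^{2} = -6 + 19044 = 19038$)
$\left(u{\left(-53,22 \right)} + O\right) + 20616 = \left(\left(56 - \frac{4}{-53}\right) + 19038\right) + 20616 = \left(\left(56 - - \frac{4}{53}\right) + 19038\right) + 20616 = \left(\left(56 + \frac{4}{53}\right) + 19038\right) + 20616 = \left(\frac{2972}{53} + 19038\right) + 20616 = \frac{1011986}{53} + 20616 = \frac{2104634}{53}$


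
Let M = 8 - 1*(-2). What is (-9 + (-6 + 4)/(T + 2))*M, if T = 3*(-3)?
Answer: -610/7 ≈ -87.143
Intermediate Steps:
T = -9
M = 10 (M = 8 + 2 = 10)
(-9 + (-6 + 4)/(T + 2))*M = (-9 + (-6 + 4)/(-9 + 2))*10 = (-9 - 2/(-7))*10 = (-9 - 2*(-⅐))*10 = (-9 + 2/7)*10 = -61/7*10 = -610/7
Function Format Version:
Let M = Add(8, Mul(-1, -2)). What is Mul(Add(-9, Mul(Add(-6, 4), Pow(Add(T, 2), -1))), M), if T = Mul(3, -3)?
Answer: Rational(-610, 7) ≈ -87.143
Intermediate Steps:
T = -9
M = 10 (M = Add(8, 2) = 10)
Mul(Add(-9, Mul(Add(-6, 4), Pow(Add(T, 2), -1))), M) = Mul(Add(-9, Mul(Add(-6, 4), Pow(Add(-9, 2), -1))), 10) = Mul(Add(-9, Mul(-2, Pow(-7, -1))), 10) = Mul(Add(-9, Mul(-2, Rational(-1, 7))), 10) = Mul(Add(-9, Rational(2, 7)), 10) = Mul(Rational(-61, 7), 10) = Rational(-610, 7)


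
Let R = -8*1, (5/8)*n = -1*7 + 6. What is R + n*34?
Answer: -312/5 ≈ -62.400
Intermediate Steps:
n = -8/5 (n = 8*(-1*7 + 6)/5 = 8*(-7 + 6)/5 = (8/5)*(-1) = -8/5 ≈ -1.6000)
R = -8
R + n*34 = -8 - 8/5*34 = -8 - 272/5 = -312/5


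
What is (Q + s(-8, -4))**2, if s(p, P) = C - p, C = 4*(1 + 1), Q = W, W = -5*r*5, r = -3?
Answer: 8281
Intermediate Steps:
W = 75 (W = -5*(-3)*5 = 15*5 = 75)
Q = 75
C = 8 (C = 4*2 = 8)
s(p, P) = 8 - p
(Q + s(-8, -4))**2 = (75 + (8 - 1*(-8)))**2 = (75 + (8 + 8))**2 = (75 + 16)**2 = 91**2 = 8281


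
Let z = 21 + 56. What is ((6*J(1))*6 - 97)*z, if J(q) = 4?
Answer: 3619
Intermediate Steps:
z = 77
((6*J(1))*6 - 97)*z = ((6*4)*6 - 97)*77 = (24*6 - 97)*77 = (144 - 97)*77 = 47*77 = 3619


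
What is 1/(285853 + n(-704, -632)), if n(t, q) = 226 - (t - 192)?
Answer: 1/286975 ≈ 3.4846e-6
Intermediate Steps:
n(t, q) = 418 - t (n(t, q) = 226 - (-192 + t) = 226 + (192 - t) = 418 - t)
1/(285853 + n(-704, -632)) = 1/(285853 + (418 - 1*(-704))) = 1/(285853 + (418 + 704)) = 1/(285853 + 1122) = 1/286975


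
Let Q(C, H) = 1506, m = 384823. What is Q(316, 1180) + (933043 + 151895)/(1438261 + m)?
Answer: 1373324721/911542 ≈ 1506.6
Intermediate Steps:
Q(316, 1180) + (933043 + 151895)/(1438261 + m) = 1506 + (933043 + 151895)/(1438261 + 384823) = 1506 + 1084938/1823084 = 1506 + 1084938*(1/1823084) = 1506 + 542469/911542 = 1373324721/911542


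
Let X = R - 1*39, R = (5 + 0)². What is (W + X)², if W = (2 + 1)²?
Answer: 25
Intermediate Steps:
R = 25 (R = 5² = 25)
W = 9 (W = 3² = 9)
X = -14 (X = 25 - 1*39 = 25 - 39 = -14)
(W + X)² = (9 - 14)² = (-5)² = 25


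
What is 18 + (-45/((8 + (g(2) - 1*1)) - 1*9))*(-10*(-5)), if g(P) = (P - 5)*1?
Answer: 468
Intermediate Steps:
g(P) = -5 + P (g(P) = (-5 + P)*1 = -5 + P)
18 + (-45/((8 + (g(2) - 1*1)) - 1*9))*(-10*(-5)) = 18 + (-45/((8 + ((-5 + 2) - 1*1)) - 1*9))*(-10*(-5)) = 18 - 45/((8 + (-3 - 1)) - 9)*50 = 18 - 45/((8 - 4) - 9)*50 = 18 - 45/(4 - 9)*50 = 18 - 45/(-5)*50 = 18 - 45*(-⅕)*50 = 18 + 9*50 = 18 + 450 = 468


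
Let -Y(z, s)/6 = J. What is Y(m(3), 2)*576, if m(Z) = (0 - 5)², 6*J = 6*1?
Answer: -3456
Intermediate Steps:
J = 1 (J = (6*1)/6 = (⅙)*6 = 1)
m(Z) = 25 (m(Z) = (-5)² = 25)
Y(z, s) = -6 (Y(z, s) = -6*1 = -6)
Y(m(3), 2)*576 = -6*576 = -3456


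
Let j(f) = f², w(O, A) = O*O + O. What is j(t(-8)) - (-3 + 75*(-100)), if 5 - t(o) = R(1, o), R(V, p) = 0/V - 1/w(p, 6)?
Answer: 23608369/3136 ≈ 7528.2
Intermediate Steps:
w(O, A) = O + O² (w(O, A) = O² + O = O + O²)
R(V, p) = -1/(p*(1 + p)) (R(V, p) = 0/V - 1/(p*(1 + p)) = 0 - 1/(p*(1 + p)) = -1/(p*(1 + p)))
t(o) = 5 + 1/(o*(1 + o)) (t(o) = 5 - (-1)/(o*(1 + o)) = 5 + 1/(o*(1 + o)))
j(t(-8)) - (-3 + 75*(-100)) = (5 + 1/((-8)*(1 - 8)))² - (-3 + 75*(-100)) = (5 - ⅛/(-7))² - (-3 - 7500) = (5 - ⅛*(-⅐))² - 1*(-7503) = (5 + 1/56)² + 7503 = (281/56)² + 7503 = 78961/3136 + 7503 = 23608369/3136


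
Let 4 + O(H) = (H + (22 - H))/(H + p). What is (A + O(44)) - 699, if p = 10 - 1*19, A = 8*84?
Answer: -1063/35 ≈ -30.371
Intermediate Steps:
A = 672
p = -9 (p = 10 - 19 = -9)
O(H) = -4 + 22/(-9 + H) (O(H) = -4 + (H + (22 - H))/(H - 9) = -4 + 22/(-9 + H))
(A + O(44)) - 699 = (672 + 2*(29 - 2*44)/(-9 + 44)) - 699 = (672 + 2*(29 - 88)/35) - 699 = (672 + 2*(1/35)*(-59)) - 699 = (672 - 118/35) - 699 = 23402/35 - 699 = -1063/35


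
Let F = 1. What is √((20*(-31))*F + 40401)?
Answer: √39781 ≈ 199.45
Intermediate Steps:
√((20*(-31))*F + 40401) = √((20*(-31))*1 + 40401) = √(-620*1 + 40401) = √(-620 + 40401) = √39781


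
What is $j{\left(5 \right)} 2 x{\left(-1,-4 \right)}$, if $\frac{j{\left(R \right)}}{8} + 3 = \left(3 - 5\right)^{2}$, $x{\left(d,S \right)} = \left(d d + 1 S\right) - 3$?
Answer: $-96$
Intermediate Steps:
$x{\left(d,S \right)} = -3 + S + d^{2}$ ($x{\left(d,S \right)} = \left(d^{2} + S\right) - 3 = \left(S + d^{2}\right) - 3 = -3 + S + d^{2}$)
$j{\left(R \right)} = 8$ ($j{\left(R \right)} = -24 + 8 \left(3 - 5\right)^{2} = -24 + 8 \left(-2\right)^{2} = -24 + 8 \cdot 4 = -24 + 32 = 8$)
$j{\left(5 \right)} 2 x{\left(-1,-4 \right)} = 8 \cdot 2 \left(-3 - 4 + \left(-1\right)^{2}\right) = 16 \left(-3 - 4 + 1\right) = 16 \left(-6\right) = -96$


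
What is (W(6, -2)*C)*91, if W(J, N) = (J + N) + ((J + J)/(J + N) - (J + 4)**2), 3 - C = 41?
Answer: 321594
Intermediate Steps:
C = -38 (C = 3 - 1*41 = 3 - 41 = -38)
W(J, N) = J + N - (4 + J)**2 + 2*J/(J + N) (W(J, N) = (J + N) + ((2*J)/(J + N) - (4 + J)**2) = (J + N) + (2*J/(J + N) - (4 + J)**2) = (J + N) + (-(4 + J)**2 + 2*J/(J + N)) = J + N - (4 + J)**2 + 2*J/(J + N))
(W(6, -2)*C)*91 = (((6**2 + (-2)**2 + 2*6 - 1*6*(4 + 6)**2 - 1*(-2)*(4 + 6)**2 + 2*6*(-2))/(6 - 2))*(-38))*91 = (((36 + 4 + 12 - 1*6*10**2 - 1*(-2)*10**2 - 24)/4)*(-38))*91 = (((36 + 4 + 12 - 1*6*100 - 1*(-2)*100 - 24)/4)*(-38))*91 = (((36 + 4 + 12 - 600 + 200 - 24)/4)*(-38))*91 = (((1/4)*(-372))*(-38))*91 = -93*(-38)*91 = 3534*91 = 321594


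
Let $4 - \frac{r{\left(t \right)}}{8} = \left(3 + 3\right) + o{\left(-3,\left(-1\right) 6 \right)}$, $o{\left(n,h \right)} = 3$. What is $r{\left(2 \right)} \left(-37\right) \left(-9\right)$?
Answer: $-13320$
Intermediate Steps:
$r{\left(t \right)} = -40$ ($r{\left(t \right)} = 32 - 8 \left(\left(3 + 3\right) + 3\right) = 32 - 8 \left(6 + 3\right) = 32 - 72 = -40$)
$r{\left(2 \right)} \left(-37\right) \left(-9\right) = \left(-40\right) \left(-37\right) \left(-9\right) = 1480 \left(-9\right) = -13320$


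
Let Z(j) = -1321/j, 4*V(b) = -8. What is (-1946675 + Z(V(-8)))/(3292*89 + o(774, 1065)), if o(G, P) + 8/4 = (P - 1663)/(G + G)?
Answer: -1506215223/226770865 ≈ -6.6420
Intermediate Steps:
V(b) = -2 (V(b) = (¼)*(-8) = -2)
o(G, P) = -2 + (-1663 + P)/(2*G) (o(G, P) = -2 + (P - 1663)/(G + G) = -2 + (-1663 + P)/((2*G)) = -2 + (-1663 + P)*(1/(2*G)) = -2 + (-1663 + P)/(2*G))
(-1946675 + Z(V(-8)))/(3292*89 + o(774, 1065)) = (-1946675 - 1321/(-2))/(3292*89 + (½)*(-1663 + 1065 - 4*774)/774) = (-1946675 - 1321*(-½))/(292988 + (½)*(1/774)*(-1663 + 1065 - 3096)) = (-1946675 + 1321/2)/(292988 + (½)*(1/774)*(-3694)) = -3892029/(2*(292988 - 1847/774)) = -3892029/(2*226770865/774) = -3892029/2*774/226770865 = -1506215223/226770865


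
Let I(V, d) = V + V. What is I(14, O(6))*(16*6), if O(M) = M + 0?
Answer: 2688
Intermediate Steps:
O(M) = M
I(V, d) = 2*V
I(14, O(6))*(16*6) = (2*14)*(16*6) = 28*96 = 2688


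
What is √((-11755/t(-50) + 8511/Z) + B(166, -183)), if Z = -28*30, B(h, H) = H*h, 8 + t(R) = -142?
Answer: I*√5346642630/420 ≈ 174.1*I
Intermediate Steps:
t(R) = -150 (t(R) = -8 - 142 = -150)
Z = -840
√((-11755/t(-50) + 8511/Z) + B(166, -183)) = √((-11755/(-150) + 8511/(-840)) - 183*166) = √((-11755*(-1/150) + 8511*(-1/840)) - 30378) = √((2351/30 - 2837/280) - 30378) = √(57317/840 - 30378) = √(-25460203/840) = I*√5346642630/420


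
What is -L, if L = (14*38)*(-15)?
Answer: 7980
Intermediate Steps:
L = -7980 (L = 532*(-15) = -7980)
-L = -1*(-7980) = 7980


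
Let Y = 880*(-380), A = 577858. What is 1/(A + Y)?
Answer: 1/243458 ≈ 4.1075e-6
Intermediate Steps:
Y = -334400
1/(A + Y) = 1/(577858 - 334400) = 1/243458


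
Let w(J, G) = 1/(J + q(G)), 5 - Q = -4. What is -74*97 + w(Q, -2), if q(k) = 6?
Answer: -107669/15 ≈ -7177.9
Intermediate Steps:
Q = 9 (Q = 5 - 1*(-4) = 5 + 4 = 9)
w(J, G) = 1/(6 + J) (w(J, G) = 1/(J + 6) = 1/(6 + J))
-74*97 + w(Q, -2) = -74*97 + 1/(6 + 9) = -7178 + 1/15 = -107669/15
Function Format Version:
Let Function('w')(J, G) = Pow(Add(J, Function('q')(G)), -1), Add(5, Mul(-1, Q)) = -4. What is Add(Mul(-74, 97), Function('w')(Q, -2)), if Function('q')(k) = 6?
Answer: Rational(-107669, 15) ≈ -7177.9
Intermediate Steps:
Q = 9 (Q = Add(5, Mul(-1, -4)) = Add(5, 4) = 9)
Function('w')(J, G) = Pow(Add(6, J), -1) (Function('w')(J, G) = Pow(Add(J, 6), -1) = Pow(Add(6, J), -1))
Add(Mul(-74, 97), Function('w')(Q, -2)) = Add(Mul(-74, 97), Pow(Add(6, 9), -1)) = Add(-7178, Pow(15, -1)) = Add(-7178, Rational(1, 15)) = Rational(-107669, 15)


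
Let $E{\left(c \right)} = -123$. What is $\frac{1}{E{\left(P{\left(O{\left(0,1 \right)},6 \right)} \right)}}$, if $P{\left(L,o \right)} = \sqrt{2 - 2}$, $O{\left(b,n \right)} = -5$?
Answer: $- \frac{1}{123} \approx -0.0081301$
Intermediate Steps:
$P{\left(L,o \right)} = 0$ ($P{\left(L,o \right)} = \sqrt{0} = 0$)
$\frac{1}{E{\left(P{\left(O{\left(0,1 \right)},6 \right)} \right)}} = \frac{1}{-123} = - \frac{1}{123}$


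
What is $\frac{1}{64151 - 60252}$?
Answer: $\frac{1}{3899} \approx 0.00025648$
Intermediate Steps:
$\frac{1}{64151 - 60252} = \frac{1}{3899}$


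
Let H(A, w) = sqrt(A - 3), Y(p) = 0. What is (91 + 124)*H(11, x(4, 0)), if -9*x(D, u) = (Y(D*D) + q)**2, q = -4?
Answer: 430*sqrt(2) ≈ 608.11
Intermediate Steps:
x(D, u) = -16/9 (x(D, u) = -(0 - 4)**2/9 = -1/9*(-4)**2 = -1/9*16 = -16/9)
H(A, w) = sqrt(-3 + A)
(91 + 124)*H(11, x(4, 0)) = (91 + 124)*sqrt(-3 + 11) = 215*sqrt(8) = 215*(2*sqrt(2)) = 430*sqrt(2)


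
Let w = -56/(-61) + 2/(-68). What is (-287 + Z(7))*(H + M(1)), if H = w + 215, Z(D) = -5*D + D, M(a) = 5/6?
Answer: -70793310/1037 ≈ -68267.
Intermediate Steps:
w = 1843/2074 (w = -56*(-1/61) + 2*(-1/68) = 56/61 - 1/34 = 1843/2074 ≈ 0.88862)
M(a) = 5/6 (M(a) = 5*(1/6) = 5/6)
Z(D) = -4*D
H = 447753/2074 (H = 1843/2074 + 215 = 447753/2074 ≈ 215.89)
(-287 + Z(7))*(H + M(1)) = (-287 - 4*7)*(447753/2074 + 5/6) = (-287 - 28)*(674222/3111) = -315*674222/3111 = -70793310/1037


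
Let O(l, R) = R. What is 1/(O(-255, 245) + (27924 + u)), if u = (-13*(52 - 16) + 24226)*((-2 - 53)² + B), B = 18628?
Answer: 1/514460143 ≈ 1.9438e-9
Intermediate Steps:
u = 514431974 (u = (-13*(52 - 16) + 24226)*((-2 - 53)² + 18628) = (-13*36 + 24226)*((-55)² + 18628) = (-468 + 24226)*(3025 + 18628) = 23758*21653 = 514431974)
1/(O(-255, 245) + (27924 + u)) = 1/(245 + (27924 + 514431974)) = 1/(245 + 514459898) = 1/514460143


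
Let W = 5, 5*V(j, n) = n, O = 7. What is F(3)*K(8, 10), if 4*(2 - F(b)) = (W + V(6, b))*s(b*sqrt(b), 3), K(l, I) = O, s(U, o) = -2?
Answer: 168/5 ≈ 33.600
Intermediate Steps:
K(l, I) = 7
V(j, n) = n/5
F(b) = 9/2 + b/10 (F(b) = 2 - (5 + b/5)*(-2)/4 = 2 - (-10 - 2*b/5)/4 = 2 + (5/2 + b/10) = 9/2 + b/10)
F(3)*K(8, 10) = (9/2 + (1/10)*3)*7 = (9/2 + 3/10)*7 = (24/5)*7 = 168/5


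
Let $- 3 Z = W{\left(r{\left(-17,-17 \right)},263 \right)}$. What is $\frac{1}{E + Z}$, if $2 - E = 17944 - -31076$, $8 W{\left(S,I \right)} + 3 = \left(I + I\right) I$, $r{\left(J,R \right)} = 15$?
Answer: $- \frac{24}{1314767} \approx -1.8254 \cdot 10^{-5}$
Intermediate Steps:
$W{\left(S,I \right)} = - \frac{3}{8} + \frac{I^{2}}{4}$ ($W{\left(S,I \right)} = - \frac{3}{8} + \frac{\left(I + I\right) I}{8} = - \frac{3}{8} + \frac{2 I I}{8} = - \frac{3}{8} + \frac{2 I^{2}}{8} = - \frac{3}{8} + \frac{I^{2}}{4}$)
$E = -49018$ ($E = 2 - \left(17944 - -31076\right) = 2 - \left(17944 + 31076\right) = 2 - 49020 = -49018$)
$Z = - \frac{138335}{24}$ ($Z = - \frac{- \frac{3}{8} + \frac{263^{2}}{4}}{3} = - \frac{- \frac{3}{8} + \frac{1}{4} \cdot 69169}{3} = - \frac{- \frac{3}{8} + \frac{69169}{4}}{3} = \left(- \frac{1}{3}\right) \frac{138335}{8} = - \frac{138335}{24} \approx -5764.0$)
$\frac{1}{E + Z} = \frac{1}{-49018 - \frac{138335}{24}} = \frac{1}{- \frac{1314767}{24}} = - \frac{24}{1314767}$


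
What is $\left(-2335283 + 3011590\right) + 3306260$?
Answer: $3982567$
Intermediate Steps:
$\left(-2335283 + 3011590\right) + 3306260 = 676307 + 3306260 = 3982567$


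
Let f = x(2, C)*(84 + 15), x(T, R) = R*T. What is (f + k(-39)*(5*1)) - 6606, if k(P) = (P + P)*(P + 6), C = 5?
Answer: 7254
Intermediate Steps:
k(P) = 2*P*(6 + P) (k(P) = (2*P)*(6 + P) = 2*P*(6 + P))
f = 990 (f = (5*2)*(84 + 15) = 10*99 = 990)
(f + k(-39)*(5*1)) - 6606 = (990 + (2*(-39)*(6 - 39))*(5*1)) - 6606 = (990 + (2*(-39)*(-33))*5) - 6606 = (990 + 2574*5) - 6606 = (990 + 12870) - 6606 = 13860 - 6606 = 7254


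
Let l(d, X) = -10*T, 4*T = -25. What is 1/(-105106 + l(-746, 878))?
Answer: -2/210087 ≈ -9.5199e-6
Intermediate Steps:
T = -25/4 (T = (1/4)*(-25) = -25/4 ≈ -6.2500)
l(d, X) = 125/2 (l(d, X) = -10*(-25/4) = 125/2)
1/(-105106 + l(-746, 878)) = 1/(-105106 + 125/2) = 1/(-210087/2) = -2/210087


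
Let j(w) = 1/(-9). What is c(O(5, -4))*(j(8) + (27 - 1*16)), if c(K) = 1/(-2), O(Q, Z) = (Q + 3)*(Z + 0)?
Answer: -49/9 ≈ -5.4444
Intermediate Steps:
O(Q, Z) = Z*(3 + Q) (O(Q, Z) = (3 + Q)*Z = Z*(3 + Q))
j(w) = -⅑
c(K) = -½
c(O(5, -4))*(j(8) + (27 - 1*16)) = -(-⅑ + (27 - 1*16))/2 = -(-⅑ + (27 - 16))/2 = -(-⅑ + 11)/2 = -½*98/9 = -49/9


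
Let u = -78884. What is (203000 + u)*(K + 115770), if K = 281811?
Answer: 49346163396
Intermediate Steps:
(203000 + u)*(K + 115770) = (203000 - 78884)*(281811 + 115770) = 124116*397581 = 49346163396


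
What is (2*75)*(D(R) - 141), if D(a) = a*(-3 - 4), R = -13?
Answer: -7500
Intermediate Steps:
D(a) = -7*a (D(a) = a*(-7) = -7*a)
(2*75)*(D(R) - 141) = (2*75)*(-7*(-13) - 141) = 150*(91 - 141) = 150*(-50) = -7500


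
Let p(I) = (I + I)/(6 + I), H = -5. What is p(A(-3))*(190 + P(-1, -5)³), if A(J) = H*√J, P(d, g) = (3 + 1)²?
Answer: 42860*√3/(5*√3 + 6*I) ≈ 5791.9 - 4012.7*I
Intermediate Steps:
P(d, g) = 16 (P(d, g) = 4² = 16)
A(J) = -5*√J
p(I) = 2*I/(6 + I) (p(I) = (2*I)/(6 + I) = 2*I/(6 + I))
p(A(-3))*(190 + P(-1, -5)³) = (2*(-5*I*√3)/(6 - 5*I*√3))*(190 + 16³) = (2*(-5*I*√3)/(6 - 5*I*√3))*(190 + 4096) = (2*(-5*I*√3)/(6 - 5*I*√3))*4286 = -10*I*√3/(6 - 5*I*√3)*4286 = -42860*I*√3/(6 - 5*I*√3)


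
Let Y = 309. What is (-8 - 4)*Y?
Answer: -3708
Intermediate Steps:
(-8 - 4)*Y = (-8 - 4)*309 = -12*309 = -3708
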